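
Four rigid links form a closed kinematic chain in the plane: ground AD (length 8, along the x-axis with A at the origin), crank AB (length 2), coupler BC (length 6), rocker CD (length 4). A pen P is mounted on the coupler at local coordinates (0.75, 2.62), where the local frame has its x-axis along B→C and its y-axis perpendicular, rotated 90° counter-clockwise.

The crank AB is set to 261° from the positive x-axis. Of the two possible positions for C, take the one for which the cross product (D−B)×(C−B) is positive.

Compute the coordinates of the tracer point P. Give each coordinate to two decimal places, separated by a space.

-1.35 0.55

A=(0,0), D=(8.00,0)
B = A + 2.00·(cos261°, sin261°) = (-0.3129, -1.9754)
|BD| = 8.5443
circle(B,6.00) ∩ circle(D,4.00): a=5.4425, h=2.5256
  candidates: C₊=(4.3983,1.7401) cross=21.580; C₋=(5.5661,-3.1743) cross=-21.580
  mode + wants cross > 0 → take C=(4.3983,1.7401) (cross=21.580)
ex = (C−B)/|BC| = (0.7852,0.6192); ey = (-0.6192,0.7852)
P = B + 0.75·ex + 2.62·ey = (-1.3464,0.5463)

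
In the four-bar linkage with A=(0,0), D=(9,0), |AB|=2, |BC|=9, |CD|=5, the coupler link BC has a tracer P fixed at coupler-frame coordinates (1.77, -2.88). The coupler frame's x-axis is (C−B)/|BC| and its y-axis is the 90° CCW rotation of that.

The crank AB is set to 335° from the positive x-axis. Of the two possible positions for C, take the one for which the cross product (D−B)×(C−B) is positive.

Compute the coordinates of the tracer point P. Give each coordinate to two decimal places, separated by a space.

5.03 -1.89

A=(0,0), D=(9.00,0)
B = A + 2.00·(cos335°, sin335°) = (1.8126, -0.8452)
|BD| = 7.2369
circle(B,9.00) ∩ circle(D,5.00): a=7.4875, h=4.9937
  candidates: C₊=(8.6656,4.9888) cross=36.139; C₋=(9.8321,-4.9303) cross=-36.139
  mode + wants cross > 0 → take C=(8.6656,4.9888) (cross=36.139)
ex = (C−B)/|BC| = (0.7614,0.6482); ey = (-0.6482,0.7614)
P = B + 1.77·ex + -2.88·ey = (5.0273,-1.8908)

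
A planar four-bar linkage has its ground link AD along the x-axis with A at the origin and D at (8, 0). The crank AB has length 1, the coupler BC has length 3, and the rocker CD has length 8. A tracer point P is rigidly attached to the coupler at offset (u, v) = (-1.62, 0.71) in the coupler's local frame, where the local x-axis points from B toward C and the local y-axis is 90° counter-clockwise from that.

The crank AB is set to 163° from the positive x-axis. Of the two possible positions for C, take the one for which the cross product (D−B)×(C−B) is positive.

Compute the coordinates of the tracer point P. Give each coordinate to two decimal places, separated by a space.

-2.38 -0.76

A=(0,0), D=(8.00,0)
B = A + 1.00·(cos163°, sin163°) = (-0.9563, 0.2924)
|BD| = 8.9611
circle(B,3.00) ∩ circle(D,8.00): a=1.4117, h=2.6471
  candidates: C₊=(0.5410,2.8920) cross=23.721; C₋=(0.3683,-2.3994) cross=-23.721
  mode + wants cross > 0 → take C=(0.5410,2.8920) (cross=23.721)
ex = (C−B)/|BC| = (0.4991,0.8665); ey = (-0.8665,0.4991)
P = B + -1.62·ex + 0.71·ey = (-2.3801,-0.7571)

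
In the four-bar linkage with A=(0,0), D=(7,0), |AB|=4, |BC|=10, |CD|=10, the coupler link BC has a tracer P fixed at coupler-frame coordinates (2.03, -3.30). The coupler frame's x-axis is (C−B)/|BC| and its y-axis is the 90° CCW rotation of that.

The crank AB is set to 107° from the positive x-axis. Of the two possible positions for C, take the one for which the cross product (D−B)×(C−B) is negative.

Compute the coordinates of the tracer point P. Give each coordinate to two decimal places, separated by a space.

-4.41 1.70

A=(0,0), D=(7.00,0)
B = A + 4.00·(cos107°, sin107°) = (-1.1695, 3.8252)
|BD| = 9.0207
circle(B,10.00) ∩ circle(D,10.00): a=4.5103, h=8.9251
  candidates: C₊=(6.6999,9.9955) cross=80.510; C₋=(-0.8694,-6.1703) cross=-80.510
  mode - wants cross < 0 → take C=(-0.8694,-6.1703) (cross=-80.510)
ex = (C−B)/|BC| = (0.0300,-0.9995); ey = (0.9995,0.0300)
P = B + 2.03·ex + -3.30·ey = (-4.4071,1.6971)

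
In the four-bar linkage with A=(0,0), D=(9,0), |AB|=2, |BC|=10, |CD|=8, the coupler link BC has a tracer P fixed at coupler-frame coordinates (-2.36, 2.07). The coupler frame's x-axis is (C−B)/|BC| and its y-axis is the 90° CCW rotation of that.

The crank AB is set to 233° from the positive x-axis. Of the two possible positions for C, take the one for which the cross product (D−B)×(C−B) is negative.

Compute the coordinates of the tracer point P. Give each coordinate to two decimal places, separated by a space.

-1.82 1.48

A=(0,0), D=(9.00,0)
B = A + 2.00·(cos233°, sin233°) = (-1.2036, -1.5973)
|BD| = 10.3279
circle(B,10.00) ∩ circle(D,8.00): a=6.9068, h=7.2316
  candidates: C₊=(4.5017,6.6155) cross=74.687; C₋=(6.7385,-7.6737) cross=-74.687
  mode - wants cross < 0 → take C=(6.7385,-7.6737) (cross=-74.687)
ex = (C−B)/|BC| = (0.7942,-0.6076); ey = (0.6076,0.7942)
P = B + -2.36·ex + 2.07·ey = (-1.8201,1.4808)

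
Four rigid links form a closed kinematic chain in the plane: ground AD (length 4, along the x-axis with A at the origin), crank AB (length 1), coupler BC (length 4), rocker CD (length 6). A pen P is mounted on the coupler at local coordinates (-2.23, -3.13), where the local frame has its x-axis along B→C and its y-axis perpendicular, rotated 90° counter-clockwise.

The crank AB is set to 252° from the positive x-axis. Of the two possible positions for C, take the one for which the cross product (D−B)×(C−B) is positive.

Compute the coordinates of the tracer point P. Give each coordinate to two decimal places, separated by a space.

3.25 -2.40

A=(0,0), D=(4.00,0)
B = A + 1.00·(cos252°, sin252°) = (-0.3090, -0.9511)
|BD| = 4.4127
circle(B,4.00) ∩ circle(D,6.00): a=-0.0598, h=3.9996
  candidates: C₊=(-1.2294,2.9416) cross=17.649; C₋=(0.4946,-4.8695) cross=-17.649
  mode + wants cross > 0 → take C=(-1.2294,2.9416) (cross=17.649)
ex = (C−B)/|BC| = (-0.2301,0.9732); ey = (-0.9732,-0.2301)
P = B + -2.23·ex + -3.13·ey = (3.2501,-2.4010)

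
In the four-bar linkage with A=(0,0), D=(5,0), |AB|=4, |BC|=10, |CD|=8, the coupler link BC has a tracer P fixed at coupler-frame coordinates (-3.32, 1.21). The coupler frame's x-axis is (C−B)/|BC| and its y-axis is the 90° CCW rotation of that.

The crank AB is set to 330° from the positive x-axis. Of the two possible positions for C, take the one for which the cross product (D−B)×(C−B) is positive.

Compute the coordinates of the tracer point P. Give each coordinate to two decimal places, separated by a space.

A=(0,0), D=(5.00,0)
B = A + 4.00·(cos330°, sin330°) = (3.4641, -2.0000)
|BD| = 2.5217
circle(B,10.00) ∩ circle(D,8.00): a=8.3989, h=5.4276
  candidates: C₊=(4.2749,7.9671) cross=13.687; C₋=(12.8843,1.3555) cross=-13.687
  mode + wants cross > 0 → take C=(4.2749,7.9671) (cross=13.687)
ex = (C−B)/|BC| = (0.0811,0.9967); ey = (-0.9967,0.0811)
P = B + -3.32·ex + 1.21·ey = (1.9889,-5.2110)

1.99 -5.21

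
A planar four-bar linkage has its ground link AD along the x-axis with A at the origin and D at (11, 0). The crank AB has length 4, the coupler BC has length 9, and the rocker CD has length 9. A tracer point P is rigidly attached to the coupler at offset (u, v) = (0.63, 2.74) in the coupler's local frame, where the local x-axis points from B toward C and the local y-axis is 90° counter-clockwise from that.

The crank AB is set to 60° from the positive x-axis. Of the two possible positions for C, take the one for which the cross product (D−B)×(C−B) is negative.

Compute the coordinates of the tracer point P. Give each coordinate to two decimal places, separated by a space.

4.81 3.39

A=(0,0), D=(11.00,0)
B = A + 4.00·(cos60°, sin60°) = (2.0000, 3.4641)
|BD| = 9.6437
circle(B,9.00) ∩ circle(D,9.00): a=4.8218, h=7.5993
  candidates: C₊=(9.2298,8.8242) cross=73.285; C₋=(3.7702,-5.3601) cross=-73.285
  mode - wants cross < 0 → take C=(3.7702,-5.3601) (cross=-73.285)
ex = (C−B)/|BC| = (0.1967,-0.9805); ey = (0.9805,0.1967)
P = B + 0.63·ex + 2.74·ey = (4.8104,3.3853)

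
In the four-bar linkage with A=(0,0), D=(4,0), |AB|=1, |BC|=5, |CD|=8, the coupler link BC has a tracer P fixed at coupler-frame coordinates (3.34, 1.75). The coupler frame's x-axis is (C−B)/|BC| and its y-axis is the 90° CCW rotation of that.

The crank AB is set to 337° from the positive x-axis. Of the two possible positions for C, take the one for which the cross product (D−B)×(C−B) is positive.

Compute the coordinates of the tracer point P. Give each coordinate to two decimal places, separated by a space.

A=(0,0), D=(4.00,0)
B = A + 1.00·(cos337°, sin337°) = (0.9205, -0.3907)
|BD| = 3.1042
circle(B,5.00) ∩ circle(D,8.00): a=-4.7298, h=1.6216
  candidates: C₊=(-3.9757,0.6226) cross=5.034; C₋=(-3.5675,-2.5947) cross=-5.034
  mode + wants cross > 0 → take C=(-3.9757,0.6226) (cross=5.034)
ex = (C−B)/|BC| = (-0.9792,0.2027); ey = (-0.2027,-0.9792)
P = B + 3.34·ex + 1.75·ey = (-2.7048,-1.4275)

-2.70 -1.43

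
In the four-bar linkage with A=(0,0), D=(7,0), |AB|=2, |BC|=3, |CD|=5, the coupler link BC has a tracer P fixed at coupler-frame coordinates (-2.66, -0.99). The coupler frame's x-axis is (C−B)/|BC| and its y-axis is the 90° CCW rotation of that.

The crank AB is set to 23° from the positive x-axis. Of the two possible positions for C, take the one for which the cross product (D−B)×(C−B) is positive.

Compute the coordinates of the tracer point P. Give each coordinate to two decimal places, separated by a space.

A=(0,0), D=(7.00,0)
B = A + 2.00·(cos23°, sin23°) = (1.8410, 0.7815)
|BD| = 5.2178
circle(B,3.00) ∩ circle(D,5.00): a=1.0757, h=2.8005
  candidates: C₊=(3.3240,3.3893) cross=14.613; C₋=(2.4852,-2.1486) cross=-14.613
  mode + wants cross > 0 → take C=(3.3240,3.3893) (cross=14.613)
ex = (C−B)/|BC| = (0.4943,0.8693); ey = (-0.8693,0.4943)
P = B + -2.66·ex + -0.99·ey = (1.3867,-2.0202)

1.39 -2.02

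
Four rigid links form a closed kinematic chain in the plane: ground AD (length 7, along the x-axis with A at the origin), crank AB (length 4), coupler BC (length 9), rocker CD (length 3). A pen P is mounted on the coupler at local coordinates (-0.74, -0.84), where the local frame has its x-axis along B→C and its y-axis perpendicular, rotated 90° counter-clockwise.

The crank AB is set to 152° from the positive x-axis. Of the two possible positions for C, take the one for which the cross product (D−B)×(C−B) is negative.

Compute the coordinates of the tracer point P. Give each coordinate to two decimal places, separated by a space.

-4.55 1.42

A=(0,0), D=(7.00,0)
B = A + 4.00·(cos152°, sin152°) = (-3.5318, 1.8779)
|BD| = 10.6979
circle(B,9.00) ∩ circle(D,3.00): a=8.7141, h=2.2504
  candidates: C₊=(5.4420,2.5637) cross=24.075; C₋=(4.6520,-1.8673) cross=-24.075
  mode - wants cross < 0 → take C=(4.6520,-1.8673) (cross=-24.075)
ex = (C−B)/|BC| = (0.9093,-0.4161); ey = (0.4161,0.9093)
P = B + -0.74·ex + -0.84·ey = (-4.5542,1.4220)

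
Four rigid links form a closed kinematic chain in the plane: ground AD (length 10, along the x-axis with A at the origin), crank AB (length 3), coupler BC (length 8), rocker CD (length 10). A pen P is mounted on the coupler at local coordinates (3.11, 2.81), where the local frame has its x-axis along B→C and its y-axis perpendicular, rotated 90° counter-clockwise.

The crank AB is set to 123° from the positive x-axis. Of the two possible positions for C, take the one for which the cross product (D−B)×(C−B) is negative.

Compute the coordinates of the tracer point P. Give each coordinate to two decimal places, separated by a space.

2.12 0.65

A=(0,0), D=(10.00,0)
B = A + 3.00·(cos123°, sin123°) = (-1.6339, 2.5160)
|BD| = 11.9029
circle(B,8.00) ∩ circle(D,10.00): a=4.4392, h=6.6553
  candidates: C₊=(4.1118,8.0826) cross=79.218; C₋=(1.2982,-4.9273) cross=-79.218
  mode - wants cross < 0 → take C=(1.2982,-4.9273) (cross=-79.218)
ex = (C−B)/|BC| = (0.3665,-0.9304); ey = (0.9304,0.3665)
P = B + 3.11·ex + 2.81·ey = (2.1204,0.6523)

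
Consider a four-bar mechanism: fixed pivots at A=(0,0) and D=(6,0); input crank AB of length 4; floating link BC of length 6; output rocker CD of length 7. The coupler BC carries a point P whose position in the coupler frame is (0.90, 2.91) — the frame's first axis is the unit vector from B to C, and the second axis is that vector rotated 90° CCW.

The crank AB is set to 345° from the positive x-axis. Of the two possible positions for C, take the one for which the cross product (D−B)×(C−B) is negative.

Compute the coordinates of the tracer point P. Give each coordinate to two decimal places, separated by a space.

6.89 -1.37

A=(0,0), D=(6.00,0)
B = A + 4.00·(cos345°, sin345°) = (3.8637, -1.0353)
|BD| = 2.3739
circle(B,6.00) ∩ circle(D,7.00): a=-1.5511, h=5.7960
  candidates: C₊=(-0.0598,3.5041) cross=13.759; C₋=(4.9955,-6.9276) cross=-13.759
  mode - wants cross < 0 → take C=(4.9955,-6.9276) (cross=-13.759)
ex = (C−B)/|BC| = (0.1886,-0.9820); ey = (0.9820,0.1886)
P = B + 0.90·ex + 2.91·ey = (6.8912,-1.3702)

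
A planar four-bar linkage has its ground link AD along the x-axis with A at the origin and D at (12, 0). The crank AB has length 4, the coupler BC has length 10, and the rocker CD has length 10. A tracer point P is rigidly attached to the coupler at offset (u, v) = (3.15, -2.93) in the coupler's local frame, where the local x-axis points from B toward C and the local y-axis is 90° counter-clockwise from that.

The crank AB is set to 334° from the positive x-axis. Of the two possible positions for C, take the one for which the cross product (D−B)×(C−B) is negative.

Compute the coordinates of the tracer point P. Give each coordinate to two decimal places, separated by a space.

3.17 -6.03

A=(0,0), D=(12.00,0)
B = A + 4.00·(cos334°, sin334°) = (3.5952, -1.7535)
|BD| = 8.5858
circle(B,10.00) ∩ circle(D,10.00): a=4.2929, h=9.0317
  candidates: C₊=(5.9530,7.9646) cross=77.544; C₋=(9.6421,-9.7180) cross=-77.544
  mode - wants cross < 0 → take C=(9.6421,-9.7180) (cross=-77.544)
ex = (C−B)/|BC| = (0.6047,-0.7965); ey = (0.7965,0.6047)
P = B + 3.15·ex + -2.93·ey = (3.1664,-6.0341)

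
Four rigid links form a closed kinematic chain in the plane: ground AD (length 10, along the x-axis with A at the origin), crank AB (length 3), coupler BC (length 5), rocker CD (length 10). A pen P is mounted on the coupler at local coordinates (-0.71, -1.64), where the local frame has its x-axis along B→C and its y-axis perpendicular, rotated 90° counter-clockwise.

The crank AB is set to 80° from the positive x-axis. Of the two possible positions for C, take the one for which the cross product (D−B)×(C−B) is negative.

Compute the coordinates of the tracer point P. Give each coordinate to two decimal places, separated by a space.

A=(0,0), D=(10.00,0)
B = A + 3.00·(cos80°, sin80°) = (0.5209, 2.9544)
|BD| = 9.9288
circle(B,5.00) ∩ circle(D,10.00): a=1.1875, h=4.8569
  candidates: C₊=(3.0999,7.2380) cross=48.224; C₋=(0.2094,-2.0359) cross=-48.224
  mode - wants cross < 0 → take C=(0.2094,-2.0359) (cross=-48.224)
ex = (C−B)/|BC| = (-0.0623,-0.9981); ey = (0.9981,-0.0623)
P = B + -0.71·ex + -1.64·ey = (-1.0716,3.7652)

-1.07 3.77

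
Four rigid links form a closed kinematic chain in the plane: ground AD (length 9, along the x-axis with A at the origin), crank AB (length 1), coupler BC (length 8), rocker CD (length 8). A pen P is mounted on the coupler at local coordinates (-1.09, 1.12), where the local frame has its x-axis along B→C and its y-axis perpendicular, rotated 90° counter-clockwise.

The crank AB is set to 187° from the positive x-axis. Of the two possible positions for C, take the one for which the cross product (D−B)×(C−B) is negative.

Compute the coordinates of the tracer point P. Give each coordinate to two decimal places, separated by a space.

-0.82 1.43

A=(0,0), D=(9.00,0)
B = A + 1.00·(cos187°, sin187°) = (-0.9925, -0.1219)
|BD| = 9.9933
circle(B,8.00) ∩ circle(D,8.00): a=4.9966, h=6.2477
  candidates: C₊=(3.9275,6.1863) cross=62.435; C₋=(4.0799,-6.3082) cross=-62.435
  mode - wants cross < 0 → take C=(4.0799,-6.3082) (cross=-62.435)
ex = (C−B)/|BC| = (0.6341,-0.7733); ey = (0.7733,0.6341)
P = B + -1.09·ex + 1.12·ey = (-0.8176,1.4312)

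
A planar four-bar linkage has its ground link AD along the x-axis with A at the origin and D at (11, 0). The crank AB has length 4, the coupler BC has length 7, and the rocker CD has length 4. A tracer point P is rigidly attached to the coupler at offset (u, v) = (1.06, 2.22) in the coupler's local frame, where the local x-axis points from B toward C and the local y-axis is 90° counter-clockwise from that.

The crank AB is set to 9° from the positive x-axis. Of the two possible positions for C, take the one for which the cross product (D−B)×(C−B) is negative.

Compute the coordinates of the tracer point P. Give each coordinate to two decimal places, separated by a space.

A=(0,0), D=(11.00,0)
B = A + 4.00·(cos9°, sin9°) = (3.9508, 0.6257)
|BD| = 7.0770
circle(B,7.00) ∩ circle(D,4.00): a=5.8700, h=3.8136
  candidates: C₊=(10.1349,3.9053) cross=26.988; C₋=(9.4606,-3.6919) cross=-26.988
  mode - wants cross < 0 → take C=(9.4606,-3.6919) (cross=-26.988)
ex = (C−B)/|BC| = (0.7871,-0.6168); ey = (0.6168,0.7871)
P = B + 1.06·ex + 2.22·ey = (6.1544,1.7193)

6.15 1.72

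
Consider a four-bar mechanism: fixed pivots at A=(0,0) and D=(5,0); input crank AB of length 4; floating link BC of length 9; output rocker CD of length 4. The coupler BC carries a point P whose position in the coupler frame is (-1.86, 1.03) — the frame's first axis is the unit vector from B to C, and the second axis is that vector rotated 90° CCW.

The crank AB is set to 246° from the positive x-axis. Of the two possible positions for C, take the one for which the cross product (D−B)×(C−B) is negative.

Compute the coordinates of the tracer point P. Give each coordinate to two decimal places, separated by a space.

A=(0,0), D=(5.00,0)
B = A + 4.00·(cos246°, sin246°) = (-1.6269, -3.6542)
|BD| = 7.5677
circle(B,9.00) ∩ circle(D,4.00): a=8.0784, h=3.9673
  candidates: C₊=(3.5316,3.7207) cross=30.023; C₋=(7.3629,-3.2275) cross=-30.023
  mode - wants cross < 0 → take C=(7.3629,-3.2275) (cross=-30.023)
ex = (C−B)/|BC| = (0.9989,0.0474); ey = (-0.0474,0.9989)
P = B + -1.86·ex + 1.03·ey = (-3.5337,-2.7135)

-3.53 -2.71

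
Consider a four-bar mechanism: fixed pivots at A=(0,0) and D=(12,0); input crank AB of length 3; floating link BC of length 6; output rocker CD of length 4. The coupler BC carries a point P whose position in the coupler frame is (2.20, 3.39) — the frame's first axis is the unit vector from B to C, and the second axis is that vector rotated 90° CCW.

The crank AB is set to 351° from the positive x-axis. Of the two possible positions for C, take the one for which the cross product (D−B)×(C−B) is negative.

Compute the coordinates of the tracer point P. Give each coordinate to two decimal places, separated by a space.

A=(0,0), D=(12.00,0)
B = A + 3.00·(cos351°, sin351°) = (2.9631, -0.4693)
|BD| = 9.0491
circle(B,6.00) ∩ circle(D,4.00): a=5.6296, h=2.0754
  candidates: C₊=(8.4775,1.8952) cross=18.780; C₋=(8.6928,-2.2499) cross=-18.780
  mode - wants cross < 0 → take C=(8.6928,-2.2499) (cross=-18.780)
ex = (C−B)/|BC| = (0.9549,-0.2968); ey = (0.2968,0.9549)
P = B + 2.20·ex + 3.39·ey = (6.0700,2.1151)

6.07 2.12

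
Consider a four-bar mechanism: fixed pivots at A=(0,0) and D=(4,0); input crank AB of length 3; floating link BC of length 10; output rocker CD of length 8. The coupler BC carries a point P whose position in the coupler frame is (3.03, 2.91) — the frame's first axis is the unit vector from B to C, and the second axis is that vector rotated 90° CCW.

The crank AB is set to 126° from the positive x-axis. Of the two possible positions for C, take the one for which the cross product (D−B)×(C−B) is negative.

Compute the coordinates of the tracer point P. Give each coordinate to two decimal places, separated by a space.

1.80 0.20

A=(0,0), D=(4.00,0)
B = A + 3.00·(cos126°, sin126°) = (-1.7634, 2.4271)
|BD| = 6.2535
circle(B,10.00) ∩ circle(D,8.00): a=6.0051, h=7.9961
  candidates: C₊=(6.8744,7.4658) cross=50.004; C₋=(0.6677,-7.2729) cross=-50.004
  mode - wants cross < 0 → take C=(0.6677,-7.2729) (cross=-50.004)
ex = (C−B)/|BC| = (0.2431,-0.9700); ey = (0.9700,0.2431)
P = B + 3.03·ex + 2.91·ey = (1.7960,0.1954)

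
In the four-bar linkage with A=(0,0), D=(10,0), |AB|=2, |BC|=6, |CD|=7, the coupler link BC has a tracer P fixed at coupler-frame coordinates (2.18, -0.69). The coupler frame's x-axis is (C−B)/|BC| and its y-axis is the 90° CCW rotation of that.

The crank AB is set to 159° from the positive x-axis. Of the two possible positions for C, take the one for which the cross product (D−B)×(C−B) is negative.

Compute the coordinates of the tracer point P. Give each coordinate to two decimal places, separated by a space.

A=(0,0), D=(10.00,0)
B = A + 2.00·(cos159°, sin159°) = (-1.8672, 0.7167)
|BD| = 11.8888
circle(B,6.00) ∩ circle(D,7.00): a=5.3977, h=2.6202
  candidates: C₊=(3.6786,3.0067) cross=31.151; C₋=(3.3627,-2.2241) cross=-31.151
  mode - wants cross < 0 → take C=(3.3627,-2.2241) (cross=-31.151)
ex = (C−B)/|BC| = (0.8716,-0.4901); ey = (0.4901,0.8716)
P = B + 2.18·ex + -0.69·ey = (-0.3052,-0.9532)

-0.31 -0.95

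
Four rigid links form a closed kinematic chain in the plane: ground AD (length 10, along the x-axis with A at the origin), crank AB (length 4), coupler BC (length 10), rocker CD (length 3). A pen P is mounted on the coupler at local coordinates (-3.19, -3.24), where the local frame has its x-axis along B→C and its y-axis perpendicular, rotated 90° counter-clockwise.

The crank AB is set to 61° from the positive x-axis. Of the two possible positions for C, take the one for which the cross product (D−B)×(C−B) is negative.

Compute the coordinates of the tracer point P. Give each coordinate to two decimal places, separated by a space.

-2.59 3.09

A=(0,0), D=(10.00,0)
B = A + 4.00·(cos61°, sin61°) = (1.9392, 3.4985)
|BD| = 8.7872
circle(B,10.00) ∩ circle(D,3.00): a=9.5716, h=2.8956
  candidates: C₊=(11.8724,2.3440) cross=25.445; C₋=(9.5667,-2.9685) cross=-25.445
  mode - wants cross < 0 → take C=(9.5667,-2.9685) (cross=-25.445)
ex = (C−B)/|BC| = (0.7627,-0.6467); ey = (0.6467,0.7627)
P = B + -3.19·ex + -3.24·ey = (-2.5892,3.0902)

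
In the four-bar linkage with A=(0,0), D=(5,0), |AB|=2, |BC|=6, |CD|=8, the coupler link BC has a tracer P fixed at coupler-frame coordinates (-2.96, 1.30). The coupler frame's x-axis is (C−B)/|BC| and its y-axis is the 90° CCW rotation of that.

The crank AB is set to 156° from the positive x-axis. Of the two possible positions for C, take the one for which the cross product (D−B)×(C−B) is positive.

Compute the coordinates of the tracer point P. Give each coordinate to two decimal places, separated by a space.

A=(0,0), D=(5.00,0)
B = A + 2.00·(cos156°, sin156°) = (-1.8271, 0.8135)
|BD| = 6.8754
circle(B,6.00) ∩ circle(D,8.00): a=1.4014, h=5.8340
  candidates: C₊=(0.2548,6.4407) cross=40.111; C₋=(-1.1258,-5.1454) cross=-40.111
  mode + wants cross > 0 → take C=(0.2548,6.4407) (cross=40.111)
ex = (C−B)/|BC| = (0.3470,0.9379); ey = (-0.9379,0.3470)
P = B + -2.96·ex + 1.30·ey = (-4.0734,-1.5116)

-4.07 -1.51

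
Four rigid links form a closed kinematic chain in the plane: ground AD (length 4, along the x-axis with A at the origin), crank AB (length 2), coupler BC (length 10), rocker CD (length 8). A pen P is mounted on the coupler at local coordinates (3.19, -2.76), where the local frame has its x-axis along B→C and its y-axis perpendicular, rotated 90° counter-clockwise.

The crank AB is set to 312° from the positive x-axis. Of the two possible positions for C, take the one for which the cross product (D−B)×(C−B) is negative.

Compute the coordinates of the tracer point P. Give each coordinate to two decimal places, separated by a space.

3.83 -4.89

A=(0,0), D=(4.00,0)
B = A + 2.00·(cos312°, sin312°) = (1.3383, -1.4863)
|BD| = 3.0486
circle(B,10.00) ∩ circle(D,8.00): a=7.4287, h=6.6944
  candidates: C₊=(4.5605,7.9803) cross=20.408; C₋=(11.0880,-3.7095) cross=-20.408
  mode - wants cross < 0 → take C=(11.0880,-3.7095) (cross=-20.408)
ex = (C−B)/|BC| = (0.9750,-0.2223); ey = (0.2223,0.9750)
P = B + 3.19·ex + -2.76·ey = (3.8348,-4.8864)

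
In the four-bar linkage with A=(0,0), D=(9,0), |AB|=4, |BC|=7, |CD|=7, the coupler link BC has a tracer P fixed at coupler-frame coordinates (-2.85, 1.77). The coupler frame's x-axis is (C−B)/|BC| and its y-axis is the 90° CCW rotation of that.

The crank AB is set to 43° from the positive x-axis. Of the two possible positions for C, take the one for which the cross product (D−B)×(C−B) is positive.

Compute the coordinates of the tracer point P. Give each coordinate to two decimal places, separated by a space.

-0.41 2.40

A=(0,0), D=(9.00,0)
B = A + 4.00·(cos43°, sin43°) = (2.9254, 2.7280)
|BD| = 6.6590
circle(B,7.00) ∩ circle(D,7.00): a=3.3295, h=6.1575
  candidates: C₊=(8.4852,6.9810) cross=41.003; C₋=(3.4402,-4.2531) cross=-41.003
  mode + wants cross > 0 → take C=(8.4852,6.9810) (cross=41.003)
ex = (C−B)/|BC| = (0.7943,0.6076); ey = (-0.6076,0.7943)
P = B + -2.85·ex + 1.77·ey = (-0.4136,2.4022)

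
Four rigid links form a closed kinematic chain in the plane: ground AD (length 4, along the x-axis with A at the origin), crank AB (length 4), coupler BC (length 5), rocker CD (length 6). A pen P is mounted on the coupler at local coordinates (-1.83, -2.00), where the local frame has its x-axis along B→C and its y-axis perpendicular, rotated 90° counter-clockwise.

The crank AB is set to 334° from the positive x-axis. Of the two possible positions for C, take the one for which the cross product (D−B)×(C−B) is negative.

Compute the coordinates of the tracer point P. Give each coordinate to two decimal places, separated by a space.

0.92 -2.18

A=(0,0), D=(4.00,0)
B = A + 4.00·(cos334°, sin334°) = (3.5952, -1.7535)
|BD| = 1.7996
circle(B,5.00) ∩ circle(D,6.00): a=-2.1564, h=4.5111
  candidates: C₊=(-1.2854,-2.8399) cross=8.118; C₋=(7.5056,-4.8694) cross=-8.118
  mode - wants cross < 0 → take C=(7.5056,-4.8694) (cross=-8.118)
ex = (C−B)/|BC| = (0.7821,-0.6232); ey = (0.6232,0.7821)
P = B + -1.83·ex + -2.00·ey = (0.9176,-2.1772)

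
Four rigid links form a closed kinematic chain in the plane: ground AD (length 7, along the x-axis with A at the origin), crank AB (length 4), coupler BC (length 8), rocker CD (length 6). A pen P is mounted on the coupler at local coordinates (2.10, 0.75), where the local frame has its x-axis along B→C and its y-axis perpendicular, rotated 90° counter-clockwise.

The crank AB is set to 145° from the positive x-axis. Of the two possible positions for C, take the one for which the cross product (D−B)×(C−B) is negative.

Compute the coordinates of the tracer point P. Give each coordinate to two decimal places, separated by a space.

A=(0,0), D=(7.00,0)
B = A + 4.00·(cos145°, sin145°) = (-3.2766, 2.2943)
|BD| = 10.5296
circle(B,8.00) ∩ circle(D,6.00): a=6.5944, h=4.5292
  candidates: C₊=(4.1462,5.2779) cross=47.691; C₋=(2.1725,-3.5630) cross=-47.691
  mode - wants cross < 0 → take C=(2.1725,-3.5630) (cross=-47.691)
ex = (C−B)/|BC| = (0.6811,-0.7322); ey = (0.7322,0.6811)
P = B + 2.10·ex + 0.75·ey = (-1.2971,1.2676)

-1.30 1.27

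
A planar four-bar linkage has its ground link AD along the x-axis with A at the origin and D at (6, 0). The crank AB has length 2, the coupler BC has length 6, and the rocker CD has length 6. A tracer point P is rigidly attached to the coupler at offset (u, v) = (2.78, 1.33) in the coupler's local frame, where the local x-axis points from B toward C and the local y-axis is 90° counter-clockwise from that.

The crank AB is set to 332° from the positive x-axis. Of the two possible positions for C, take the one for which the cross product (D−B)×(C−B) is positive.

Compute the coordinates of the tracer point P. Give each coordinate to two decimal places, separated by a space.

A=(0,0), D=(6.00,0)
B = A + 2.00·(cos332°, sin332°) = (1.7659, -0.9389)
|BD| = 4.3370
circle(B,6.00) ∩ circle(D,6.00): a=2.1685, h=5.5944
  candidates: C₊=(2.6718,4.9923) cross=24.263; C₋=(5.0941,-5.9312) cross=-24.263
  mode + wants cross > 0 → take C=(2.6718,4.9923) (cross=24.263)
ex = (C−B)/|BC| = (0.1510,0.9885); ey = (-0.9885,0.1510)
P = B + 2.78·ex + 1.33·ey = (0.8709,2.0100)

0.87 2.01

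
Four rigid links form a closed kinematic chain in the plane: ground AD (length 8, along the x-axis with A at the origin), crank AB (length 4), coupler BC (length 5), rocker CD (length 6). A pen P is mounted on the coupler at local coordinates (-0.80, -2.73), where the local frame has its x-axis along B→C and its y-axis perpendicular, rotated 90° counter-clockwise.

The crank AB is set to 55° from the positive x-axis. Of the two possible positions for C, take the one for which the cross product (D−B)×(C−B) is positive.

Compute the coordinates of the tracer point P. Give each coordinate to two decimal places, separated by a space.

A=(0,0), D=(8.00,0)
B = A + 4.00·(cos55°, sin55°) = (2.2943, 3.2766)
|BD| = 6.5796
circle(B,5.00) ∩ circle(D,6.00): a=2.4539, h=4.3564
  candidates: C₊=(6.5917,5.8324) cross=28.664; C₋=(2.2528,-1.7232) cross=-28.664
  mode + wants cross > 0 → take C=(6.5917,5.8324) (cross=28.664)
ex = (C−B)/|BC| = (0.8595,0.5112); ey = (-0.5112,0.8595)
P = B + -0.80·ex + -2.73·ey = (3.0022,0.5213)

3.00 0.52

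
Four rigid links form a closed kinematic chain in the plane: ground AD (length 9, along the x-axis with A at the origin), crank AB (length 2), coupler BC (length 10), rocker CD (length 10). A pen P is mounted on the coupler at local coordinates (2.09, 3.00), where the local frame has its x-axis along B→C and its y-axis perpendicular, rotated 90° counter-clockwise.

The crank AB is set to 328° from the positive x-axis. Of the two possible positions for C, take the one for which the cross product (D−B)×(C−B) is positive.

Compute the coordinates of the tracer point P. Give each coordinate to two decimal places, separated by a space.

-0.74 1.67

A=(0,0), D=(9.00,0)
B = A + 2.00·(cos328°, sin328°) = (1.6961, -1.0598)
|BD| = 7.3804
circle(B,10.00) ∩ circle(D,10.00): a=3.6902, h=9.2942
  candidates: C₊=(4.0134,8.6680) cross=68.595; C₋=(6.6827,-9.7278) cross=-68.595
  mode + wants cross > 0 → take C=(4.0134,8.6680) (cross=68.595)
ex = (C−B)/|BC| = (0.2317,0.9728); ey = (-0.9728,0.2317)
P = B + 2.09·ex + 3.00·ey = (-0.7379,1.6685)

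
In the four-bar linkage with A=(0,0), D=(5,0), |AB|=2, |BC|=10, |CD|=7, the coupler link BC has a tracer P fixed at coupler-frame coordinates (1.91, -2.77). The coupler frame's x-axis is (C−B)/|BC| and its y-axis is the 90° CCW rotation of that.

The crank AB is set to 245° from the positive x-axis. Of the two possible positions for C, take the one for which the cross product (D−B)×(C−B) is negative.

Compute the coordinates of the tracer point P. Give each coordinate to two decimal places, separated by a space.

-0.37 -5.14

A=(0,0), D=(5.00,0)
B = A + 2.00·(cos245°, sin245°) = (-0.8452, -1.8126)
|BD| = 6.1198
circle(B,10.00) ∩ circle(D,7.00): a=7.2267, h=6.9119
  candidates: C₊=(4.0100,6.9296) cross=42.300; C₋=(8.1044,-6.2740) cross=-42.300
  mode - wants cross < 0 → take C=(8.1044,-6.2740) (cross=-42.300)
ex = (C−B)/|BC| = (0.8950,-0.4461); ey = (0.4461,0.8950)
P = B + 1.91·ex + -2.77·ey = (-0.3716,-5.1438)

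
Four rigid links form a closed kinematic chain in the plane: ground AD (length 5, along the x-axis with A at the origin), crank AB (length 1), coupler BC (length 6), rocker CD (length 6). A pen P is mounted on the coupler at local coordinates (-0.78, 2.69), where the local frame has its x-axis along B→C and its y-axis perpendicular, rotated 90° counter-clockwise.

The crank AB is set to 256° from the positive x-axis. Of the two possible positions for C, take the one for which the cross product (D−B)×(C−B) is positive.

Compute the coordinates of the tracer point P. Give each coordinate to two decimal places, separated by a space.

-3.04 -0.98

A=(0,0), D=(5.00,0)
B = A + 1.00·(cos256°, sin256°) = (-0.2419, -0.9703)
|BD| = 5.3310
circle(B,6.00) ∩ circle(D,6.00): a=2.6655, h=5.3754
  candidates: C₊=(1.4007,4.8005) cross=28.656; C₋=(3.3574,-5.7708) cross=-28.656
  mode + wants cross > 0 → take C=(1.4007,4.8005) (cross=28.656)
ex = (C−B)/|BC| = (0.2738,0.9618); ey = (-0.9618,0.2738)
P = B + -0.78·ex + 2.69·ey = (-3.0427,-0.9841)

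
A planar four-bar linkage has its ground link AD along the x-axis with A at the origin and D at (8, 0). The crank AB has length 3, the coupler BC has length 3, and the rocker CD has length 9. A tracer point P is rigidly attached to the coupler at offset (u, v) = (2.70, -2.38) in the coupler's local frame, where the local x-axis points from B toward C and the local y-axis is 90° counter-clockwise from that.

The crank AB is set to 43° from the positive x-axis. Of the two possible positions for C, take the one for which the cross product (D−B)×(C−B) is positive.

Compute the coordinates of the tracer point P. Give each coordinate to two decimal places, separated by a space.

1.78 5.62

A=(0,0), D=(8.00,0)
B = A + 3.00·(cos43°, sin43°) = (2.1941, 2.0460)
|BD| = 6.1559
circle(B,3.00) ∩ circle(D,9.00): a=-2.7701, h=1.1517
  candidates: C₊=(-0.0358,4.0529) cross=7.090; C₋=(-0.8014,1.8804) cross=-7.090
  mode + wants cross > 0 → take C=(-0.0358,4.0529) (cross=7.090)
ex = (C−B)/|BC| = (-0.7433,0.6690); ey = (-0.6690,-0.7433)
P = B + 2.70·ex + -2.38·ey = (1.7794,5.6212)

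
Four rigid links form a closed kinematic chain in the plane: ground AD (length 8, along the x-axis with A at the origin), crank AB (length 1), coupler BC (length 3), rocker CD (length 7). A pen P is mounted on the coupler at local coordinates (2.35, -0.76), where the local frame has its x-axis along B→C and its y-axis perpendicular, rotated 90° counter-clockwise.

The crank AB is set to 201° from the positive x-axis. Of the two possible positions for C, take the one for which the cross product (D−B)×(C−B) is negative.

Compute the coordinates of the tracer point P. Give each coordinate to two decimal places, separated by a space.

0.39 -2.44

A=(0,0), D=(8.00,0)
B = A + 1.00·(cos201°, sin201°) = (-0.9336, -0.3584)
|BD| = 8.9408
circle(B,3.00) ∩ circle(D,7.00): a=2.2334, h=2.0029
  candidates: C₊=(1.2178,1.7325) cross=17.908; C₋=(1.3783,-2.2702) cross=-17.908
  mode - wants cross < 0 → take C=(1.3783,-2.2702) (cross=-17.908)
ex = (C−B)/|BC| = (0.7706,-0.6373); ey = (0.6373,0.7706)
P = B + 2.35·ex + -0.76·ey = (0.3931,-2.4416)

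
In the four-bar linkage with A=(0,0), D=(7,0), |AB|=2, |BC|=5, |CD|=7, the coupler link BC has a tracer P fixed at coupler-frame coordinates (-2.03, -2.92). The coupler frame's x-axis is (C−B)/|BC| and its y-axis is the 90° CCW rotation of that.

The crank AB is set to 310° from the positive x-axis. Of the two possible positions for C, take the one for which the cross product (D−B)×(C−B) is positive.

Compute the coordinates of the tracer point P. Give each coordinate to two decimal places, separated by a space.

4.35 -3.34

A=(0,0), D=(7.00,0)
B = A + 2.00·(cos310°, sin310°) = (1.2856, -1.5321)
|BD| = 5.9162
circle(B,5.00) ∩ circle(D,7.00): a=0.9298, h=4.9128
  candidates: C₊=(0.9114,3.4539) cross=29.065; C₋=(3.4559,-6.0365) cross=-29.065
  mode + wants cross > 0 → take C=(0.9114,3.4539) (cross=29.065)
ex = (C−B)/|BC| = (-0.0748,0.9972); ey = (-0.9972,-0.0748)
P = B + -2.03·ex + -2.92·ey = (4.3493,-3.3379)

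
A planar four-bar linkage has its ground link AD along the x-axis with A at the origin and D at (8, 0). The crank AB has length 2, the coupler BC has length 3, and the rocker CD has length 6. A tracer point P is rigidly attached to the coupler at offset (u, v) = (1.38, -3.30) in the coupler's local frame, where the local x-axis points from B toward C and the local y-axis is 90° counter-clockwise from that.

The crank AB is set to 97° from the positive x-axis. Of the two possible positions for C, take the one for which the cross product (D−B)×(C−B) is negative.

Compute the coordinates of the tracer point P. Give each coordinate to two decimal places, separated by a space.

A=(0,0), D=(8.00,0)
B = A + 2.00·(cos97°, sin97°) = (-0.2437, 1.9851)
|BD| = 8.4794
circle(B,3.00) ∩ circle(D,6.00): a=2.6476, h=1.4108
  candidates: C₊=(2.6605,2.7368) cross=11.962; C₋=(2.0000,-0.0063) cross=-11.962
  mode - wants cross < 0 → take C=(2.0000,-0.0063) (cross=-11.962)
ex = (C−B)/|BC| = (0.7479,-0.6638); ey = (0.6638,0.7479)
P = B + 1.38·ex + -3.30·ey = (-1.4021,-1.3991)

-1.40 -1.40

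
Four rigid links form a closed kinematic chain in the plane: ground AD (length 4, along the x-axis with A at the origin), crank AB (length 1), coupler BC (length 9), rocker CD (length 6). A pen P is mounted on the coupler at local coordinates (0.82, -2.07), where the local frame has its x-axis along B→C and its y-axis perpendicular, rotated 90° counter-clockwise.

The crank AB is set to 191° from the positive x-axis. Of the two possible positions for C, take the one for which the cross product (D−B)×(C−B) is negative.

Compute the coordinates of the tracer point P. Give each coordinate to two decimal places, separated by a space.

A=(0,0), D=(4.00,0)
B = A + 1.00·(cos191°, sin191°) = (-0.9816, -0.1908)
|BD| = 4.9853
circle(B,9.00) ∩ circle(D,6.00): a=7.0059, h=5.6495
  candidates: C₊=(5.8029,5.7227) cross=28.164; C₋=(6.2354,-5.5680) cross=-28.164
  mode - wants cross < 0 → take C=(6.2354,-5.5680) (cross=-28.164)
ex = (C−B)/|BC| = (0.8019,-0.5975); ey = (0.5975,0.8019)
P = B + 0.82·ex + -2.07·ey = (-1.5608,-2.3406)

-1.56 -2.34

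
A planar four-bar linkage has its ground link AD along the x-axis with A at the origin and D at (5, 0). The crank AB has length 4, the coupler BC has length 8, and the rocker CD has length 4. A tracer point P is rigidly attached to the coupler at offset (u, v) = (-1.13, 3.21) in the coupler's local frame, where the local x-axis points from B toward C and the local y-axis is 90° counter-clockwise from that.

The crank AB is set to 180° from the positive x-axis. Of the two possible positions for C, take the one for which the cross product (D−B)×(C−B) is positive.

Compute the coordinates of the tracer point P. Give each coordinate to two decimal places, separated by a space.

A=(0,0), D=(5.00,0)
B = A + 4.00·(cos180°, sin180°) = (-4.0000, 0.0000)
|BD| = 9.0000
circle(B,8.00) ∩ circle(D,4.00): a=7.1667, h=3.5551
  candidates: C₊=(3.1667,3.5551) cross=31.996; C₋=(3.1667,-3.5551) cross=-31.996
  mode + wants cross > 0 → take C=(3.1667,3.5551) (cross=31.996)
ex = (C−B)/|BC| = (0.8958,0.4444); ey = (-0.4444,0.8958)
P = B + -1.13·ex + 3.21·ey = (-6.4388,2.3735)

-6.44 2.37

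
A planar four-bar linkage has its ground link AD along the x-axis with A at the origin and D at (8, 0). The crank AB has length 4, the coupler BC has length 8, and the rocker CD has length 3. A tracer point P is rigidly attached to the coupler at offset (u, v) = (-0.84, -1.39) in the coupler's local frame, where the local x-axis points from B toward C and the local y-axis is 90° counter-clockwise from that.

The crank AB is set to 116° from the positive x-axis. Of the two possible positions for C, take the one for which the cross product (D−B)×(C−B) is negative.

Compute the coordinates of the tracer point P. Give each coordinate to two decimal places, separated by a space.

A=(0,0), D=(8.00,0)
B = A + 4.00·(cos116°, sin116°) = (-1.7535, 3.5952)
|BD| = 10.3950
circle(B,8.00) ∩ circle(D,3.00): a=7.8430, h=1.5771
  candidates: C₊=(6.1510,2.3624) cross=16.394; C₋=(5.0600,-0.5972) cross=-16.394
  mode - wants cross < 0 → take C=(5.0600,-0.5972) (cross=-16.394)
ex = (C−B)/|BC| = (0.8517,-0.5240); ey = (0.5240,0.8517)
P = B + -0.84·ex + -1.39·ey = (-3.1973,2.8515)

-3.20 2.85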